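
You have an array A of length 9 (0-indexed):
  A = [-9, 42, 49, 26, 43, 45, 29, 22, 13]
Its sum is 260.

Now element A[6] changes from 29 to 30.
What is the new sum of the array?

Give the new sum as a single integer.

Answer: 261

Derivation:
Old value at index 6: 29
New value at index 6: 30
Delta = 30 - 29 = 1
New sum = old_sum + delta = 260 + (1) = 261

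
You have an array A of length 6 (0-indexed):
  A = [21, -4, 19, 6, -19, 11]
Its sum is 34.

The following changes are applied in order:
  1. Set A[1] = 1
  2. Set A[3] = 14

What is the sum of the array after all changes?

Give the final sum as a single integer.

Answer: 47

Derivation:
Initial sum: 34
Change 1: A[1] -4 -> 1, delta = 5, sum = 39
Change 2: A[3] 6 -> 14, delta = 8, sum = 47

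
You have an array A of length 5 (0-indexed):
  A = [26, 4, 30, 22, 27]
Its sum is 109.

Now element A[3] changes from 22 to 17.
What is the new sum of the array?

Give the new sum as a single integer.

Answer: 104

Derivation:
Old value at index 3: 22
New value at index 3: 17
Delta = 17 - 22 = -5
New sum = old_sum + delta = 109 + (-5) = 104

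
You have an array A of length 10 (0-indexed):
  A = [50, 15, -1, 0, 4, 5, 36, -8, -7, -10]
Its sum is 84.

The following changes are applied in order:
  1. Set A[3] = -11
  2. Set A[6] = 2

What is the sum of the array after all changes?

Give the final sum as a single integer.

Initial sum: 84
Change 1: A[3] 0 -> -11, delta = -11, sum = 73
Change 2: A[6] 36 -> 2, delta = -34, sum = 39

Answer: 39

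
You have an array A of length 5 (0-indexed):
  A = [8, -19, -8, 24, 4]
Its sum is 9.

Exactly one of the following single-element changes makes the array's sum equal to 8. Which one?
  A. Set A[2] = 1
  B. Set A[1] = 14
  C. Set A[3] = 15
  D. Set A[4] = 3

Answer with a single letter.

Answer: D

Derivation:
Option A: A[2] -8->1, delta=9, new_sum=9+(9)=18
Option B: A[1] -19->14, delta=33, new_sum=9+(33)=42
Option C: A[3] 24->15, delta=-9, new_sum=9+(-9)=0
Option D: A[4] 4->3, delta=-1, new_sum=9+(-1)=8 <-- matches target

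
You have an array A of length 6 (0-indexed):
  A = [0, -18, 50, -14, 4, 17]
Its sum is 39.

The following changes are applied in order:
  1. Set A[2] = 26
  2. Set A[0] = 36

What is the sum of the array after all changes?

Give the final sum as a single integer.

Answer: 51

Derivation:
Initial sum: 39
Change 1: A[2] 50 -> 26, delta = -24, sum = 15
Change 2: A[0] 0 -> 36, delta = 36, sum = 51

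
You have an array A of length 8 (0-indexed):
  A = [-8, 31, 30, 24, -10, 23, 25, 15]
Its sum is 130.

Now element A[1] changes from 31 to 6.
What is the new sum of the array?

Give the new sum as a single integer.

Old value at index 1: 31
New value at index 1: 6
Delta = 6 - 31 = -25
New sum = old_sum + delta = 130 + (-25) = 105

Answer: 105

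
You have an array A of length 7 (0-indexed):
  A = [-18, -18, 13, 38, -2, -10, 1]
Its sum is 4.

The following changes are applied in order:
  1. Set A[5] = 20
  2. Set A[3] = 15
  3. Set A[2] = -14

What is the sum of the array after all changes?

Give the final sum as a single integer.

Initial sum: 4
Change 1: A[5] -10 -> 20, delta = 30, sum = 34
Change 2: A[3] 38 -> 15, delta = -23, sum = 11
Change 3: A[2] 13 -> -14, delta = -27, sum = -16

Answer: -16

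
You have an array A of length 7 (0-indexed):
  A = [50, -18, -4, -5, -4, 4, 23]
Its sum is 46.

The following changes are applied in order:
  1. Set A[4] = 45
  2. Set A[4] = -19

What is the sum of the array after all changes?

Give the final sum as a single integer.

Initial sum: 46
Change 1: A[4] -4 -> 45, delta = 49, sum = 95
Change 2: A[4] 45 -> -19, delta = -64, sum = 31

Answer: 31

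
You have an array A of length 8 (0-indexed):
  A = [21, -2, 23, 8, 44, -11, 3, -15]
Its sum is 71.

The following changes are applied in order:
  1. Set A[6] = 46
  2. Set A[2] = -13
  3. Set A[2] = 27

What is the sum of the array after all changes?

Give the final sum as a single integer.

Initial sum: 71
Change 1: A[6] 3 -> 46, delta = 43, sum = 114
Change 2: A[2] 23 -> -13, delta = -36, sum = 78
Change 3: A[2] -13 -> 27, delta = 40, sum = 118

Answer: 118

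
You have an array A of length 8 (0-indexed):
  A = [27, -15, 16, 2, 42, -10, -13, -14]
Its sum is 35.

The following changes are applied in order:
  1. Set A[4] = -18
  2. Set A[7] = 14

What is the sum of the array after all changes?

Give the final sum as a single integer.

Answer: 3

Derivation:
Initial sum: 35
Change 1: A[4] 42 -> -18, delta = -60, sum = -25
Change 2: A[7] -14 -> 14, delta = 28, sum = 3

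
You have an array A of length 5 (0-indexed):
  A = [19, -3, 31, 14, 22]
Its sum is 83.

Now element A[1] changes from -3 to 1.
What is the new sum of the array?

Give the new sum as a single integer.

Old value at index 1: -3
New value at index 1: 1
Delta = 1 - -3 = 4
New sum = old_sum + delta = 83 + (4) = 87

Answer: 87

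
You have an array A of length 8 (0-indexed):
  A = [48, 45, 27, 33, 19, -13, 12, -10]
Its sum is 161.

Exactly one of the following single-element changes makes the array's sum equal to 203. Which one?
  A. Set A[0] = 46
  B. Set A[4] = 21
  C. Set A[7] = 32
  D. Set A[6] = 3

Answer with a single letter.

Answer: C

Derivation:
Option A: A[0] 48->46, delta=-2, new_sum=161+(-2)=159
Option B: A[4] 19->21, delta=2, new_sum=161+(2)=163
Option C: A[7] -10->32, delta=42, new_sum=161+(42)=203 <-- matches target
Option D: A[6] 12->3, delta=-9, new_sum=161+(-9)=152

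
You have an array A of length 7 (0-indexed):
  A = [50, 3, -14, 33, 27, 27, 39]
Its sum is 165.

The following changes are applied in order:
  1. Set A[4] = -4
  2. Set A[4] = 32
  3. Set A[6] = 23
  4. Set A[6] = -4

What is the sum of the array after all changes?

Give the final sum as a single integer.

Answer: 127

Derivation:
Initial sum: 165
Change 1: A[4] 27 -> -4, delta = -31, sum = 134
Change 2: A[4] -4 -> 32, delta = 36, sum = 170
Change 3: A[6] 39 -> 23, delta = -16, sum = 154
Change 4: A[6] 23 -> -4, delta = -27, sum = 127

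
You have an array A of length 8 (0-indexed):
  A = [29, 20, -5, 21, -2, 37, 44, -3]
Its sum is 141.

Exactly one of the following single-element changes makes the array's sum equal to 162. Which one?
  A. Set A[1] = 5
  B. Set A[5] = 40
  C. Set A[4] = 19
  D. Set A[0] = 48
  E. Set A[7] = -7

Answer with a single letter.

Answer: C

Derivation:
Option A: A[1] 20->5, delta=-15, new_sum=141+(-15)=126
Option B: A[5] 37->40, delta=3, new_sum=141+(3)=144
Option C: A[4] -2->19, delta=21, new_sum=141+(21)=162 <-- matches target
Option D: A[0] 29->48, delta=19, new_sum=141+(19)=160
Option E: A[7] -3->-7, delta=-4, new_sum=141+(-4)=137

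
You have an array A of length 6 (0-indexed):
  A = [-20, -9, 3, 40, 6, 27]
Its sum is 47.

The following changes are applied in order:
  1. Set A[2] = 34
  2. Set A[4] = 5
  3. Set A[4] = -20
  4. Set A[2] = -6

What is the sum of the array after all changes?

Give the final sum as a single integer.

Answer: 12

Derivation:
Initial sum: 47
Change 1: A[2] 3 -> 34, delta = 31, sum = 78
Change 2: A[4] 6 -> 5, delta = -1, sum = 77
Change 3: A[4] 5 -> -20, delta = -25, sum = 52
Change 4: A[2] 34 -> -6, delta = -40, sum = 12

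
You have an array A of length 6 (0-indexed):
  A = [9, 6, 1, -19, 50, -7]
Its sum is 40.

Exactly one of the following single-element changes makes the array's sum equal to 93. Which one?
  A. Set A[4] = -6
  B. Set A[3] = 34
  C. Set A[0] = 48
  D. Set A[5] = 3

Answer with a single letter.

Option A: A[4] 50->-6, delta=-56, new_sum=40+(-56)=-16
Option B: A[3] -19->34, delta=53, new_sum=40+(53)=93 <-- matches target
Option C: A[0] 9->48, delta=39, new_sum=40+(39)=79
Option D: A[5] -7->3, delta=10, new_sum=40+(10)=50

Answer: B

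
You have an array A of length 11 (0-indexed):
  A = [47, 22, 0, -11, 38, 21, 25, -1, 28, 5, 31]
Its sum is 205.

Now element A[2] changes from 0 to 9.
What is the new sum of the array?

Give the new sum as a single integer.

Answer: 214

Derivation:
Old value at index 2: 0
New value at index 2: 9
Delta = 9 - 0 = 9
New sum = old_sum + delta = 205 + (9) = 214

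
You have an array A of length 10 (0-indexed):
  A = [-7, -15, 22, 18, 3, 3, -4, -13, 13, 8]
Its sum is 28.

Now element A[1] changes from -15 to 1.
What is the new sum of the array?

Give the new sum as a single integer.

Old value at index 1: -15
New value at index 1: 1
Delta = 1 - -15 = 16
New sum = old_sum + delta = 28 + (16) = 44

Answer: 44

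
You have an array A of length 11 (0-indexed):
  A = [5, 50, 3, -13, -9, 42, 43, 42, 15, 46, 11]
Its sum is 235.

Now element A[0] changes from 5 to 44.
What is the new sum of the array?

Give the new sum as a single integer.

Answer: 274

Derivation:
Old value at index 0: 5
New value at index 0: 44
Delta = 44 - 5 = 39
New sum = old_sum + delta = 235 + (39) = 274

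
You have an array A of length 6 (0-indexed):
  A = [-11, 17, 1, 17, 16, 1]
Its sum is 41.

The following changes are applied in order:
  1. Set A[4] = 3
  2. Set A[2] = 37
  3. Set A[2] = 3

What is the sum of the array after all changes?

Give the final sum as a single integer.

Initial sum: 41
Change 1: A[4] 16 -> 3, delta = -13, sum = 28
Change 2: A[2] 1 -> 37, delta = 36, sum = 64
Change 3: A[2] 37 -> 3, delta = -34, sum = 30

Answer: 30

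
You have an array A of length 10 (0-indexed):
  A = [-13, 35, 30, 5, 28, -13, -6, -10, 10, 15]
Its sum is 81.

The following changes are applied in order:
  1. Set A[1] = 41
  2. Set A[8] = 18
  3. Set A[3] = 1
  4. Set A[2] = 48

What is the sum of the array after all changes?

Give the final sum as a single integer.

Initial sum: 81
Change 1: A[1] 35 -> 41, delta = 6, sum = 87
Change 2: A[8] 10 -> 18, delta = 8, sum = 95
Change 3: A[3] 5 -> 1, delta = -4, sum = 91
Change 4: A[2] 30 -> 48, delta = 18, sum = 109

Answer: 109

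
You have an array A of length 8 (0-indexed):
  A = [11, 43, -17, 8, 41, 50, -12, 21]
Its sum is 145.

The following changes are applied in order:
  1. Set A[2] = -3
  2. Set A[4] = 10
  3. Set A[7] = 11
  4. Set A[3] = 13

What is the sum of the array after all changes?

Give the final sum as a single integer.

Initial sum: 145
Change 1: A[2] -17 -> -3, delta = 14, sum = 159
Change 2: A[4] 41 -> 10, delta = -31, sum = 128
Change 3: A[7] 21 -> 11, delta = -10, sum = 118
Change 4: A[3] 8 -> 13, delta = 5, sum = 123

Answer: 123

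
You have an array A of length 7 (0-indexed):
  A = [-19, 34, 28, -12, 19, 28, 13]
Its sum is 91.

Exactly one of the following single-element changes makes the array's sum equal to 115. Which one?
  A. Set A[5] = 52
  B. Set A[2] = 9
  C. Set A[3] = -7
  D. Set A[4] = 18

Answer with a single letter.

Answer: A

Derivation:
Option A: A[5] 28->52, delta=24, new_sum=91+(24)=115 <-- matches target
Option B: A[2] 28->9, delta=-19, new_sum=91+(-19)=72
Option C: A[3] -12->-7, delta=5, new_sum=91+(5)=96
Option D: A[4] 19->18, delta=-1, new_sum=91+(-1)=90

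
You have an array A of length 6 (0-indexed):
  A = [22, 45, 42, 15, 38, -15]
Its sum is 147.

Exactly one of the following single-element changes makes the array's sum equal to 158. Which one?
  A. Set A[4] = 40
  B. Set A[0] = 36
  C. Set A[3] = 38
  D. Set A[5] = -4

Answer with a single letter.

Option A: A[4] 38->40, delta=2, new_sum=147+(2)=149
Option B: A[0] 22->36, delta=14, new_sum=147+(14)=161
Option C: A[3] 15->38, delta=23, new_sum=147+(23)=170
Option D: A[5] -15->-4, delta=11, new_sum=147+(11)=158 <-- matches target

Answer: D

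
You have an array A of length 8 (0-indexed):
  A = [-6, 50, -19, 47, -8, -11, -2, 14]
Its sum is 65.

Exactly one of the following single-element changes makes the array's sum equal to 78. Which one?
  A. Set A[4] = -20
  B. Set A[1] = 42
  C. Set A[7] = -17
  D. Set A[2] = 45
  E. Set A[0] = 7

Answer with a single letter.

Answer: E

Derivation:
Option A: A[4] -8->-20, delta=-12, new_sum=65+(-12)=53
Option B: A[1] 50->42, delta=-8, new_sum=65+(-8)=57
Option C: A[7] 14->-17, delta=-31, new_sum=65+(-31)=34
Option D: A[2] -19->45, delta=64, new_sum=65+(64)=129
Option E: A[0] -6->7, delta=13, new_sum=65+(13)=78 <-- matches target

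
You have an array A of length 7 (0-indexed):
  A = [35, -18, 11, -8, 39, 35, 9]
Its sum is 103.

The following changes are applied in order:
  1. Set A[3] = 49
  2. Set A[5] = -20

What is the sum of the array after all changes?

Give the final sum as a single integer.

Initial sum: 103
Change 1: A[3] -8 -> 49, delta = 57, sum = 160
Change 2: A[5] 35 -> -20, delta = -55, sum = 105

Answer: 105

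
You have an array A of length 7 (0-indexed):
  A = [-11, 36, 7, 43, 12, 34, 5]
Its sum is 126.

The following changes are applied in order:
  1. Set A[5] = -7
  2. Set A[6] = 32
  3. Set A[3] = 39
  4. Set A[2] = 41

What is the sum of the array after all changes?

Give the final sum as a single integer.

Answer: 142

Derivation:
Initial sum: 126
Change 1: A[5] 34 -> -7, delta = -41, sum = 85
Change 2: A[6] 5 -> 32, delta = 27, sum = 112
Change 3: A[3] 43 -> 39, delta = -4, sum = 108
Change 4: A[2] 7 -> 41, delta = 34, sum = 142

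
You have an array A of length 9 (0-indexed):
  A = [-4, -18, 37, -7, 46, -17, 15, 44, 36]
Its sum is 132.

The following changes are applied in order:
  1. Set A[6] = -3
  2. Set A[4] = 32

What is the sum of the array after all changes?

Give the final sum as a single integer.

Answer: 100

Derivation:
Initial sum: 132
Change 1: A[6] 15 -> -3, delta = -18, sum = 114
Change 2: A[4] 46 -> 32, delta = -14, sum = 100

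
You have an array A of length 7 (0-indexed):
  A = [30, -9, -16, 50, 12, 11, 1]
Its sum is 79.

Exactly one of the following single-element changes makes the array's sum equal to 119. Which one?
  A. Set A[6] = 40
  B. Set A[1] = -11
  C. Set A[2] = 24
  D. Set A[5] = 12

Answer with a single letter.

Option A: A[6] 1->40, delta=39, new_sum=79+(39)=118
Option B: A[1] -9->-11, delta=-2, new_sum=79+(-2)=77
Option C: A[2] -16->24, delta=40, new_sum=79+(40)=119 <-- matches target
Option D: A[5] 11->12, delta=1, new_sum=79+(1)=80

Answer: C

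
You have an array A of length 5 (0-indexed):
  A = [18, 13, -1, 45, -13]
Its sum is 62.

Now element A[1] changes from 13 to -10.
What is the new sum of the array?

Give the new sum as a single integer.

Old value at index 1: 13
New value at index 1: -10
Delta = -10 - 13 = -23
New sum = old_sum + delta = 62 + (-23) = 39

Answer: 39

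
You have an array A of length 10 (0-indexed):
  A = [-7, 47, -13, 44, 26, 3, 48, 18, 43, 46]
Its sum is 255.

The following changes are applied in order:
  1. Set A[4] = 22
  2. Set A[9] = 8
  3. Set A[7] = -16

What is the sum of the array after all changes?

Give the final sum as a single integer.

Answer: 179

Derivation:
Initial sum: 255
Change 1: A[4] 26 -> 22, delta = -4, sum = 251
Change 2: A[9] 46 -> 8, delta = -38, sum = 213
Change 3: A[7] 18 -> -16, delta = -34, sum = 179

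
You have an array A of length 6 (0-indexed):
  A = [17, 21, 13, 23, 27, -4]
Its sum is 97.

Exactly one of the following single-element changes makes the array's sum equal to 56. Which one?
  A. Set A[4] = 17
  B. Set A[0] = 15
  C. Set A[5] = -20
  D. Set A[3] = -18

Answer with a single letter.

Answer: D

Derivation:
Option A: A[4] 27->17, delta=-10, new_sum=97+(-10)=87
Option B: A[0] 17->15, delta=-2, new_sum=97+(-2)=95
Option C: A[5] -4->-20, delta=-16, new_sum=97+(-16)=81
Option D: A[3] 23->-18, delta=-41, new_sum=97+(-41)=56 <-- matches target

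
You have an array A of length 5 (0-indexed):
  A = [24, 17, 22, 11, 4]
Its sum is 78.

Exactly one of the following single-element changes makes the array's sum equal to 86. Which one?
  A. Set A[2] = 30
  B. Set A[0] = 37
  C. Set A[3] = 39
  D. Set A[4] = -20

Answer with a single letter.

Option A: A[2] 22->30, delta=8, new_sum=78+(8)=86 <-- matches target
Option B: A[0] 24->37, delta=13, new_sum=78+(13)=91
Option C: A[3] 11->39, delta=28, new_sum=78+(28)=106
Option D: A[4] 4->-20, delta=-24, new_sum=78+(-24)=54

Answer: A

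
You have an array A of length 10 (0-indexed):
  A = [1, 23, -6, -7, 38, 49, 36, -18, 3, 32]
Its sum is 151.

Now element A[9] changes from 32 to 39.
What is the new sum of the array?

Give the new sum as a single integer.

Answer: 158

Derivation:
Old value at index 9: 32
New value at index 9: 39
Delta = 39 - 32 = 7
New sum = old_sum + delta = 151 + (7) = 158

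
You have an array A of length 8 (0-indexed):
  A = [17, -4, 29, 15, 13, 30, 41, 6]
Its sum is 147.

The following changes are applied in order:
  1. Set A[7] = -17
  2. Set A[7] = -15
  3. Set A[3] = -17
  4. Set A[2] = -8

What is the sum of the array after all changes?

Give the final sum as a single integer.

Answer: 57

Derivation:
Initial sum: 147
Change 1: A[7] 6 -> -17, delta = -23, sum = 124
Change 2: A[7] -17 -> -15, delta = 2, sum = 126
Change 3: A[3] 15 -> -17, delta = -32, sum = 94
Change 4: A[2] 29 -> -8, delta = -37, sum = 57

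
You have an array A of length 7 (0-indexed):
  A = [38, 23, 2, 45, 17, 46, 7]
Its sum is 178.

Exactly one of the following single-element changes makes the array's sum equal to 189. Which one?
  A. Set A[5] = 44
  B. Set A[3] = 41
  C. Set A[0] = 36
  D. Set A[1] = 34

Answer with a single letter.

Option A: A[5] 46->44, delta=-2, new_sum=178+(-2)=176
Option B: A[3] 45->41, delta=-4, new_sum=178+(-4)=174
Option C: A[0] 38->36, delta=-2, new_sum=178+(-2)=176
Option D: A[1] 23->34, delta=11, new_sum=178+(11)=189 <-- matches target

Answer: D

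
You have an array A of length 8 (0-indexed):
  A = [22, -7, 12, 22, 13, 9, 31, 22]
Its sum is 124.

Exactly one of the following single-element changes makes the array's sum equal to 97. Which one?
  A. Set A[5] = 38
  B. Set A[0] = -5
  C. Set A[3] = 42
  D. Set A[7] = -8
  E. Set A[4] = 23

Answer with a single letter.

Answer: B

Derivation:
Option A: A[5] 9->38, delta=29, new_sum=124+(29)=153
Option B: A[0] 22->-5, delta=-27, new_sum=124+(-27)=97 <-- matches target
Option C: A[3] 22->42, delta=20, new_sum=124+(20)=144
Option D: A[7] 22->-8, delta=-30, new_sum=124+(-30)=94
Option E: A[4] 13->23, delta=10, new_sum=124+(10)=134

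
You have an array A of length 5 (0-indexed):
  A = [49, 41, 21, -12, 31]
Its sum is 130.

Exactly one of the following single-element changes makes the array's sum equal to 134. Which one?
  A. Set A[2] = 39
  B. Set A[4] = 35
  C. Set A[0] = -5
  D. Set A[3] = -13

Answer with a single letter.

Option A: A[2] 21->39, delta=18, new_sum=130+(18)=148
Option B: A[4] 31->35, delta=4, new_sum=130+(4)=134 <-- matches target
Option C: A[0] 49->-5, delta=-54, new_sum=130+(-54)=76
Option D: A[3] -12->-13, delta=-1, new_sum=130+(-1)=129

Answer: B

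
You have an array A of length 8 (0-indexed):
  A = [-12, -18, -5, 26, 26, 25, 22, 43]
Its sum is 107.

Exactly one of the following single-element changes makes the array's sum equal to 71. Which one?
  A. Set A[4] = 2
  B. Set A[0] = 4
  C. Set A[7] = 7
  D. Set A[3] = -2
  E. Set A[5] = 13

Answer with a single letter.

Answer: C

Derivation:
Option A: A[4] 26->2, delta=-24, new_sum=107+(-24)=83
Option B: A[0] -12->4, delta=16, new_sum=107+(16)=123
Option C: A[7] 43->7, delta=-36, new_sum=107+(-36)=71 <-- matches target
Option D: A[3] 26->-2, delta=-28, new_sum=107+(-28)=79
Option E: A[5] 25->13, delta=-12, new_sum=107+(-12)=95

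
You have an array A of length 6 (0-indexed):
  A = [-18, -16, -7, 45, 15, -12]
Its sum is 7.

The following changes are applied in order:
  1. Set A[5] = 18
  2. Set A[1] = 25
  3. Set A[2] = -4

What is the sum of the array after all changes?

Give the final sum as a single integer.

Initial sum: 7
Change 1: A[5] -12 -> 18, delta = 30, sum = 37
Change 2: A[1] -16 -> 25, delta = 41, sum = 78
Change 3: A[2] -7 -> -4, delta = 3, sum = 81

Answer: 81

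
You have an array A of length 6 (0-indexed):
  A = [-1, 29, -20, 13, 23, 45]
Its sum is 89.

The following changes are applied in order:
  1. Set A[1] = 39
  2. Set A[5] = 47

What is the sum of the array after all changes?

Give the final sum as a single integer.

Answer: 101

Derivation:
Initial sum: 89
Change 1: A[1] 29 -> 39, delta = 10, sum = 99
Change 2: A[5] 45 -> 47, delta = 2, sum = 101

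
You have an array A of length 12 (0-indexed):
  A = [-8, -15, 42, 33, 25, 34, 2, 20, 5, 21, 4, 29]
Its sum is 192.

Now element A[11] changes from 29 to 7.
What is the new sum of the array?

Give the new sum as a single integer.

Answer: 170

Derivation:
Old value at index 11: 29
New value at index 11: 7
Delta = 7 - 29 = -22
New sum = old_sum + delta = 192 + (-22) = 170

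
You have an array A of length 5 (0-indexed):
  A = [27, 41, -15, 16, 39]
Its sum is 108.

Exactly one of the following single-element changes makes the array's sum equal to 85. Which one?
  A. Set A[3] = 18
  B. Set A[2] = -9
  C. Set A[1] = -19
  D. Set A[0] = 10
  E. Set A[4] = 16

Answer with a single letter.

Option A: A[3] 16->18, delta=2, new_sum=108+(2)=110
Option B: A[2] -15->-9, delta=6, new_sum=108+(6)=114
Option C: A[1] 41->-19, delta=-60, new_sum=108+(-60)=48
Option D: A[0] 27->10, delta=-17, new_sum=108+(-17)=91
Option E: A[4] 39->16, delta=-23, new_sum=108+(-23)=85 <-- matches target

Answer: E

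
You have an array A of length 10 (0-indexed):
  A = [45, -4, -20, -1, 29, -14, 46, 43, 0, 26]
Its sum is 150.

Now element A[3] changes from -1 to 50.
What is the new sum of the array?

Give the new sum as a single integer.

Answer: 201

Derivation:
Old value at index 3: -1
New value at index 3: 50
Delta = 50 - -1 = 51
New sum = old_sum + delta = 150 + (51) = 201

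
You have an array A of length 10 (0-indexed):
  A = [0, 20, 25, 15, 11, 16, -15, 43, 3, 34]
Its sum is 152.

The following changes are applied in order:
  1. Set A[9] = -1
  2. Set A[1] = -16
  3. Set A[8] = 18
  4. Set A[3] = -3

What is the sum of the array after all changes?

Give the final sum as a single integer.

Answer: 78

Derivation:
Initial sum: 152
Change 1: A[9] 34 -> -1, delta = -35, sum = 117
Change 2: A[1] 20 -> -16, delta = -36, sum = 81
Change 3: A[8] 3 -> 18, delta = 15, sum = 96
Change 4: A[3] 15 -> -3, delta = -18, sum = 78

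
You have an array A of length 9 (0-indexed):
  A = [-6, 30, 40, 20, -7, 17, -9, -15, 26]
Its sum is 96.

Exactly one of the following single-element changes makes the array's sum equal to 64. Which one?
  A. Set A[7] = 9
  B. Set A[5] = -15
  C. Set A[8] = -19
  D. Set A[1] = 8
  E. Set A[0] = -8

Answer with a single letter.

Answer: B

Derivation:
Option A: A[7] -15->9, delta=24, new_sum=96+(24)=120
Option B: A[5] 17->-15, delta=-32, new_sum=96+(-32)=64 <-- matches target
Option C: A[8] 26->-19, delta=-45, new_sum=96+(-45)=51
Option D: A[1] 30->8, delta=-22, new_sum=96+(-22)=74
Option E: A[0] -6->-8, delta=-2, new_sum=96+(-2)=94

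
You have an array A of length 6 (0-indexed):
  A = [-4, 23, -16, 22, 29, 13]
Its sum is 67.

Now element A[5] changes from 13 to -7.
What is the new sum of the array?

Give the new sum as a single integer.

Answer: 47

Derivation:
Old value at index 5: 13
New value at index 5: -7
Delta = -7 - 13 = -20
New sum = old_sum + delta = 67 + (-20) = 47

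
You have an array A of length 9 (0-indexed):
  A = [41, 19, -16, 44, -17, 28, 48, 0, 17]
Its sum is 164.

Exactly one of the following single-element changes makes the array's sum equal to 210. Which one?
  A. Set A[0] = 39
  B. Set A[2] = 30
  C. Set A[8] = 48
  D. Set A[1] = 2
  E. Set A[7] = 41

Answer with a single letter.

Option A: A[0] 41->39, delta=-2, new_sum=164+(-2)=162
Option B: A[2] -16->30, delta=46, new_sum=164+(46)=210 <-- matches target
Option C: A[8] 17->48, delta=31, new_sum=164+(31)=195
Option D: A[1] 19->2, delta=-17, new_sum=164+(-17)=147
Option E: A[7] 0->41, delta=41, new_sum=164+(41)=205

Answer: B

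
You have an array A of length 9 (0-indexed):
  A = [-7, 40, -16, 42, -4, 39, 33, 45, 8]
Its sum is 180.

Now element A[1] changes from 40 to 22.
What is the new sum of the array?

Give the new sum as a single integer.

Old value at index 1: 40
New value at index 1: 22
Delta = 22 - 40 = -18
New sum = old_sum + delta = 180 + (-18) = 162

Answer: 162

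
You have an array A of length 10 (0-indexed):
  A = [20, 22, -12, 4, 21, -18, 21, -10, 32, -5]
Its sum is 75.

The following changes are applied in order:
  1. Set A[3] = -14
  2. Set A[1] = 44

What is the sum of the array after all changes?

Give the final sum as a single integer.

Initial sum: 75
Change 1: A[3] 4 -> -14, delta = -18, sum = 57
Change 2: A[1] 22 -> 44, delta = 22, sum = 79

Answer: 79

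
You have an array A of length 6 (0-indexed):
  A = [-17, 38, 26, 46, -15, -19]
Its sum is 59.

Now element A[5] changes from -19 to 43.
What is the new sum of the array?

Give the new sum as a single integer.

Answer: 121

Derivation:
Old value at index 5: -19
New value at index 5: 43
Delta = 43 - -19 = 62
New sum = old_sum + delta = 59 + (62) = 121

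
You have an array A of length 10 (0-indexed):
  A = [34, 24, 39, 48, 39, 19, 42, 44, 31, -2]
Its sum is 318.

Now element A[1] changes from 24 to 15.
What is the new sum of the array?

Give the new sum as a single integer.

Answer: 309

Derivation:
Old value at index 1: 24
New value at index 1: 15
Delta = 15 - 24 = -9
New sum = old_sum + delta = 318 + (-9) = 309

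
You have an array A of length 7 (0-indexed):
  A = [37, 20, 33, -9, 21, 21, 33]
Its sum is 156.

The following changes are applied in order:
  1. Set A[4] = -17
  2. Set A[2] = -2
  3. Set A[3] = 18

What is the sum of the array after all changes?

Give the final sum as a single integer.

Answer: 110

Derivation:
Initial sum: 156
Change 1: A[4] 21 -> -17, delta = -38, sum = 118
Change 2: A[2] 33 -> -2, delta = -35, sum = 83
Change 3: A[3] -9 -> 18, delta = 27, sum = 110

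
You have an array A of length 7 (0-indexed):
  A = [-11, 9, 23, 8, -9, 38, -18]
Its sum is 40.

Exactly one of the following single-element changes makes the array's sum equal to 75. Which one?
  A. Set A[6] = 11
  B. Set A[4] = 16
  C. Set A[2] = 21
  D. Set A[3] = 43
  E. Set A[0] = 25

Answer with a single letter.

Answer: D

Derivation:
Option A: A[6] -18->11, delta=29, new_sum=40+(29)=69
Option B: A[4] -9->16, delta=25, new_sum=40+(25)=65
Option C: A[2] 23->21, delta=-2, new_sum=40+(-2)=38
Option D: A[3] 8->43, delta=35, new_sum=40+(35)=75 <-- matches target
Option E: A[0] -11->25, delta=36, new_sum=40+(36)=76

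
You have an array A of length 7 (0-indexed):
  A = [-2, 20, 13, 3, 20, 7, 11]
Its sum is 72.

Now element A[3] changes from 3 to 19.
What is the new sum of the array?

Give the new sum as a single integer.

Answer: 88

Derivation:
Old value at index 3: 3
New value at index 3: 19
Delta = 19 - 3 = 16
New sum = old_sum + delta = 72 + (16) = 88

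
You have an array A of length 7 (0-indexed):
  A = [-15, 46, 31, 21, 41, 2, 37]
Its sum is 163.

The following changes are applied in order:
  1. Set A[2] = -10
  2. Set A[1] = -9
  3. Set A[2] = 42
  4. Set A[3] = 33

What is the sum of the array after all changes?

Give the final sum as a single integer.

Answer: 131

Derivation:
Initial sum: 163
Change 1: A[2] 31 -> -10, delta = -41, sum = 122
Change 2: A[1] 46 -> -9, delta = -55, sum = 67
Change 3: A[2] -10 -> 42, delta = 52, sum = 119
Change 4: A[3] 21 -> 33, delta = 12, sum = 131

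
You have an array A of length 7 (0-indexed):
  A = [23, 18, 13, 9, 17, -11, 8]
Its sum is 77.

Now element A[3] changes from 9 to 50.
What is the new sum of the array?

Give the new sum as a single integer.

Answer: 118

Derivation:
Old value at index 3: 9
New value at index 3: 50
Delta = 50 - 9 = 41
New sum = old_sum + delta = 77 + (41) = 118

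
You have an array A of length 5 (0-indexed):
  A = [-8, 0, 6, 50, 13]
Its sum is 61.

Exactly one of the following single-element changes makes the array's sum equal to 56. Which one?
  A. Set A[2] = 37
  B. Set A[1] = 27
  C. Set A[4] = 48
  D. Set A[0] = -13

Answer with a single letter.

Option A: A[2] 6->37, delta=31, new_sum=61+(31)=92
Option B: A[1] 0->27, delta=27, new_sum=61+(27)=88
Option C: A[4] 13->48, delta=35, new_sum=61+(35)=96
Option D: A[0] -8->-13, delta=-5, new_sum=61+(-5)=56 <-- matches target

Answer: D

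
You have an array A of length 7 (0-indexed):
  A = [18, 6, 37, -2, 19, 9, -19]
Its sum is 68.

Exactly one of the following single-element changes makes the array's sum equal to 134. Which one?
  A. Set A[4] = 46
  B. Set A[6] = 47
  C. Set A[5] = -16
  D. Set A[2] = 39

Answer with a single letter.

Option A: A[4] 19->46, delta=27, new_sum=68+(27)=95
Option B: A[6] -19->47, delta=66, new_sum=68+(66)=134 <-- matches target
Option C: A[5] 9->-16, delta=-25, new_sum=68+(-25)=43
Option D: A[2] 37->39, delta=2, new_sum=68+(2)=70

Answer: B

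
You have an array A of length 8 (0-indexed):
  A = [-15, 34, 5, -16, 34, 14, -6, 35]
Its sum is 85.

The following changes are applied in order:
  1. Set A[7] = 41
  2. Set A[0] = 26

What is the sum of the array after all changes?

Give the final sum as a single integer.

Answer: 132

Derivation:
Initial sum: 85
Change 1: A[7] 35 -> 41, delta = 6, sum = 91
Change 2: A[0] -15 -> 26, delta = 41, sum = 132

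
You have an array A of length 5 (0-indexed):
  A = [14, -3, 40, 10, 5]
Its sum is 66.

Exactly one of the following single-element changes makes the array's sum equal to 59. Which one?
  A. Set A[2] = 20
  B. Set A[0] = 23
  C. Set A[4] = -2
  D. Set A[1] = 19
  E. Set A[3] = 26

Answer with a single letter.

Answer: C

Derivation:
Option A: A[2] 40->20, delta=-20, new_sum=66+(-20)=46
Option B: A[0] 14->23, delta=9, new_sum=66+(9)=75
Option C: A[4] 5->-2, delta=-7, new_sum=66+(-7)=59 <-- matches target
Option D: A[1] -3->19, delta=22, new_sum=66+(22)=88
Option E: A[3] 10->26, delta=16, new_sum=66+(16)=82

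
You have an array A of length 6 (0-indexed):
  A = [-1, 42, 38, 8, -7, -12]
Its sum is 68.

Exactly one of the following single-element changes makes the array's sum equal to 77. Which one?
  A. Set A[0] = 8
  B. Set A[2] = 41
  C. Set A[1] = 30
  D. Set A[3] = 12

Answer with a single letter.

Answer: A

Derivation:
Option A: A[0] -1->8, delta=9, new_sum=68+(9)=77 <-- matches target
Option B: A[2] 38->41, delta=3, new_sum=68+(3)=71
Option C: A[1] 42->30, delta=-12, new_sum=68+(-12)=56
Option D: A[3] 8->12, delta=4, new_sum=68+(4)=72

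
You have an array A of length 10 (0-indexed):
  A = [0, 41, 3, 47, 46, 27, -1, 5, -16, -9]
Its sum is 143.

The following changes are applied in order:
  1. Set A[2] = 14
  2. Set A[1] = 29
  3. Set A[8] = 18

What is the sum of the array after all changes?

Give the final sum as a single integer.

Initial sum: 143
Change 1: A[2] 3 -> 14, delta = 11, sum = 154
Change 2: A[1] 41 -> 29, delta = -12, sum = 142
Change 3: A[8] -16 -> 18, delta = 34, sum = 176

Answer: 176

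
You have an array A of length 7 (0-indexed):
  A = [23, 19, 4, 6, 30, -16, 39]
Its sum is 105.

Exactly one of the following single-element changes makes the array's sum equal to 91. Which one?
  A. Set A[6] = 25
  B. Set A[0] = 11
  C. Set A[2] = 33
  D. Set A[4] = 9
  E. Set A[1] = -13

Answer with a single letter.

Option A: A[6] 39->25, delta=-14, new_sum=105+(-14)=91 <-- matches target
Option B: A[0] 23->11, delta=-12, new_sum=105+(-12)=93
Option C: A[2] 4->33, delta=29, new_sum=105+(29)=134
Option D: A[4] 30->9, delta=-21, new_sum=105+(-21)=84
Option E: A[1] 19->-13, delta=-32, new_sum=105+(-32)=73

Answer: A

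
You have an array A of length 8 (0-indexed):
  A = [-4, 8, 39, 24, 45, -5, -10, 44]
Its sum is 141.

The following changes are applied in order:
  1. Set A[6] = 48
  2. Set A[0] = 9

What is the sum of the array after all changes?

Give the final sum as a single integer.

Answer: 212

Derivation:
Initial sum: 141
Change 1: A[6] -10 -> 48, delta = 58, sum = 199
Change 2: A[0] -4 -> 9, delta = 13, sum = 212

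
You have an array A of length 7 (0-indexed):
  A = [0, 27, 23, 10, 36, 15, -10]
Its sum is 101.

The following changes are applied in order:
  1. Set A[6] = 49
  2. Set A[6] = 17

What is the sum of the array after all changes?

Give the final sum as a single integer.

Answer: 128

Derivation:
Initial sum: 101
Change 1: A[6] -10 -> 49, delta = 59, sum = 160
Change 2: A[6] 49 -> 17, delta = -32, sum = 128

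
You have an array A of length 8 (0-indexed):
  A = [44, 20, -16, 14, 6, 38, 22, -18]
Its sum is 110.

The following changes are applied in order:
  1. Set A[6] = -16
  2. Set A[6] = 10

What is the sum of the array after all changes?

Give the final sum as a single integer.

Answer: 98

Derivation:
Initial sum: 110
Change 1: A[6] 22 -> -16, delta = -38, sum = 72
Change 2: A[6] -16 -> 10, delta = 26, sum = 98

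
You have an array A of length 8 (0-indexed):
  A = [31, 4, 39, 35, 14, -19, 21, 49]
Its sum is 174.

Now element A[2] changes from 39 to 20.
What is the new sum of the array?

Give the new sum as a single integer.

Answer: 155

Derivation:
Old value at index 2: 39
New value at index 2: 20
Delta = 20 - 39 = -19
New sum = old_sum + delta = 174 + (-19) = 155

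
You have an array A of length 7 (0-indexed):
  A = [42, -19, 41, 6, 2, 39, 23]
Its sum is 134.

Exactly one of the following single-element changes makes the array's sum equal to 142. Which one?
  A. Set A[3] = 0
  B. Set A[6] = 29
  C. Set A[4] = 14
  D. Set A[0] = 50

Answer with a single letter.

Answer: D

Derivation:
Option A: A[3] 6->0, delta=-6, new_sum=134+(-6)=128
Option B: A[6] 23->29, delta=6, new_sum=134+(6)=140
Option C: A[4] 2->14, delta=12, new_sum=134+(12)=146
Option D: A[0] 42->50, delta=8, new_sum=134+(8)=142 <-- matches target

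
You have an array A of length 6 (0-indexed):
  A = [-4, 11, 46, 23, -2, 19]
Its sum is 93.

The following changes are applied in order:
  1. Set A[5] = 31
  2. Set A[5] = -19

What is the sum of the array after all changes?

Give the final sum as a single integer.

Answer: 55

Derivation:
Initial sum: 93
Change 1: A[5] 19 -> 31, delta = 12, sum = 105
Change 2: A[5] 31 -> -19, delta = -50, sum = 55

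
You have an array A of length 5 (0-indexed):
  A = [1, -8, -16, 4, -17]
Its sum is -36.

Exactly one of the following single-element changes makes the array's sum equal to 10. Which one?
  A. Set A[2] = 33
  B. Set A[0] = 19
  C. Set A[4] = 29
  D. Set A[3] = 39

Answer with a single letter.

Option A: A[2] -16->33, delta=49, new_sum=-36+(49)=13
Option B: A[0] 1->19, delta=18, new_sum=-36+(18)=-18
Option C: A[4] -17->29, delta=46, new_sum=-36+(46)=10 <-- matches target
Option D: A[3] 4->39, delta=35, new_sum=-36+(35)=-1

Answer: C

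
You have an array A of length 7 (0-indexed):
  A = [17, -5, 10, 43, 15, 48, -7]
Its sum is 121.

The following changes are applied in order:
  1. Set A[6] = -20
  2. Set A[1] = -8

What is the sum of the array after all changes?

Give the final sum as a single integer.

Initial sum: 121
Change 1: A[6] -7 -> -20, delta = -13, sum = 108
Change 2: A[1] -5 -> -8, delta = -3, sum = 105

Answer: 105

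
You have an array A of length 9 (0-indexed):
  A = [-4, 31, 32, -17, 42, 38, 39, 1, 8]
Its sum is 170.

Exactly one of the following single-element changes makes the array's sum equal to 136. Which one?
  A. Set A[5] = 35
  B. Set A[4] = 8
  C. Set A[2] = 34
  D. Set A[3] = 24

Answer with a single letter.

Option A: A[5] 38->35, delta=-3, new_sum=170+(-3)=167
Option B: A[4] 42->8, delta=-34, new_sum=170+(-34)=136 <-- matches target
Option C: A[2] 32->34, delta=2, new_sum=170+(2)=172
Option D: A[3] -17->24, delta=41, new_sum=170+(41)=211

Answer: B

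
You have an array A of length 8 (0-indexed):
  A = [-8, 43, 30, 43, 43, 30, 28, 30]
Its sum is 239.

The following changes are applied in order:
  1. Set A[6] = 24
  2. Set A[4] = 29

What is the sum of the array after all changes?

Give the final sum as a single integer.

Initial sum: 239
Change 1: A[6] 28 -> 24, delta = -4, sum = 235
Change 2: A[4] 43 -> 29, delta = -14, sum = 221

Answer: 221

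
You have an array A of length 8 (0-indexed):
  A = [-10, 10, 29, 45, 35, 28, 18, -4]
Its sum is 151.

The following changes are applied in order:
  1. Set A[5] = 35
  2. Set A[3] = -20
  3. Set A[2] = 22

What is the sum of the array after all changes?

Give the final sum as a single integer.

Initial sum: 151
Change 1: A[5] 28 -> 35, delta = 7, sum = 158
Change 2: A[3] 45 -> -20, delta = -65, sum = 93
Change 3: A[2] 29 -> 22, delta = -7, sum = 86

Answer: 86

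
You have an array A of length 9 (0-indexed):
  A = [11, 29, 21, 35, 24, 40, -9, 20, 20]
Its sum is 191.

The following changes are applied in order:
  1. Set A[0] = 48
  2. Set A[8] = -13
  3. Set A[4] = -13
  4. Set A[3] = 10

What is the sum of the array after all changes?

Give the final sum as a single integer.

Initial sum: 191
Change 1: A[0] 11 -> 48, delta = 37, sum = 228
Change 2: A[8] 20 -> -13, delta = -33, sum = 195
Change 3: A[4] 24 -> -13, delta = -37, sum = 158
Change 4: A[3] 35 -> 10, delta = -25, sum = 133

Answer: 133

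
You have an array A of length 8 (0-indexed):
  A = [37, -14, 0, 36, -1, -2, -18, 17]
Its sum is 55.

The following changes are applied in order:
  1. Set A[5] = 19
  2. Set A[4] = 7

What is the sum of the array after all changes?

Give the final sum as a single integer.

Initial sum: 55
Change 1: A[5] -2 -> 19, delta = 21, sum = 76
Change 2: A[4] -1 -> 7, delta = 8, sum = 84

Answer: 84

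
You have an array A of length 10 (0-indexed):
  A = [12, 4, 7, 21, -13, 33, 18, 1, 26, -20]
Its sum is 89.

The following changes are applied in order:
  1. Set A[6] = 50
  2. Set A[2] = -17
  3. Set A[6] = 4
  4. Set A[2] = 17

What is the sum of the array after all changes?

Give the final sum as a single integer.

Initial sum: 89
Change 1: A[6] 18 -> 50, delta = 32, sum = 121
Change 2: A[2] 7 -> -17, delta = -24, sum = 97
Change 3: A[6] 50 -> 4, delta = -46, sum = 51
Change 4: A[2] -17 -> 17, delta = 34, sum = 85

Answer: 85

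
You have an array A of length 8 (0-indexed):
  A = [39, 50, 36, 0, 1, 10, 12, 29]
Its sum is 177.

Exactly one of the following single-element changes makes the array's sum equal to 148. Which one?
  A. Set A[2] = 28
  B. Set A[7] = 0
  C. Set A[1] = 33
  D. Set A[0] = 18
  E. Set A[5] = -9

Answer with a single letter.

Answer: B

Derivation:
Option A: A[2] 36->28, delta=-8, new_sum=177+(-8)=169
Option B: A[7] 29->0, delta=-29, new_sum=177+(-29)=148 <-- matches target
Option C: A[1] 50->33, delta=-17, new_sum=177+(-17)=160
Option D: A[0] 39->18, delta=-21, new_sum=177+(-21)=156
Option E: A[5] 10->-9, delta=-19, new_sum=177+(-19)=158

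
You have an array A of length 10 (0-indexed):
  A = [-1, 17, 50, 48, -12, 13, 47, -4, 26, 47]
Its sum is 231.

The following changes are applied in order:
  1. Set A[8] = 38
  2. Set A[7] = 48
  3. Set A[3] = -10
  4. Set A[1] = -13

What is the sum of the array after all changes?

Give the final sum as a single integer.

Initial sum: 231
Change 1: A[8] 26 -> 38, delta = 12, sum = 243
Change 2: A[7] -4 -> 48, delta = 52, sum = 295
Change 3: A[3] 48 -> -10, delta = -58, sum = 237
Change 4: A[1] 17 -> -13, delta = -30, sum = 207

Answer: 207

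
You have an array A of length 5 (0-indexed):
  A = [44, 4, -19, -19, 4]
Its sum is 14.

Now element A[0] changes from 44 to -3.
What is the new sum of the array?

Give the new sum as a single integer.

Answer: -33

Derivation:
Old value at index 0: 44
New value at index 0: -3
Delta = -3 - 44 = -47
New sum = old_sum + delta = 14 + (-47) = -33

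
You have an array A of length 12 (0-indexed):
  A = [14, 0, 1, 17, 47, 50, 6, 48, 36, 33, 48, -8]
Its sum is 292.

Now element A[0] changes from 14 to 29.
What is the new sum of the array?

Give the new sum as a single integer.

Old value at index 0: 14
New value at index 0: 29
Delta = 29 - 14 = 15
New sum = old_sum + delta = 292 + (15) = 307

Answer: 307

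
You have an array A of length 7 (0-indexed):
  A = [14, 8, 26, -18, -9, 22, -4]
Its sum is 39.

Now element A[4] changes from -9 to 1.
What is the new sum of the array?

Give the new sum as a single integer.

Answer: 49

Derivation:
Old value at index 4: -9
New value at index 4: 1
Delta = 1 - -9 = 10
New sum = old_sum + delta = 39 + (10) = 49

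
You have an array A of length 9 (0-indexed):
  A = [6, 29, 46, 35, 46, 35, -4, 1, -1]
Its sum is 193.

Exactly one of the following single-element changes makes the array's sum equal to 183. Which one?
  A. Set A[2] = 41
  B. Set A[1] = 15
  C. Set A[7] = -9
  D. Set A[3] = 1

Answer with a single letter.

Answer: C

Derivation:
Option A: A[2] 46->41, delta=-5, new_sum=193+(-5)=188
Option B: A[1] 29->15, delta=-14, new_sum=193+(-14)=179
Option C: A[7] 1->-9, delta=-10, new_sum=193+(-10)=183 <-- matches target
Option D: A[3] 35->1, delta=-34, new_sum=193+(-34)=159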